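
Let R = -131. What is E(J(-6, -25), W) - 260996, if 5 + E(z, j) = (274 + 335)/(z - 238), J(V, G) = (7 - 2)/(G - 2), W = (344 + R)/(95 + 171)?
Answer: -1678513874/6431 ≈ -2.6100e+5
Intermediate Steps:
W = 213/266 (W = (344 - 131)/(95 + 171) = 213/266 ≈ 0.80075)
J(V, G) = 5/(-2 + G)
E(z, j) = -5 + 609/(-238 + z) (E(z, j) = -5 + (274 + 335)/(z - 238) = -5 + 609/(-238 + z))
E(J(-6, -25), W) - 260996 = (1799 - 25/(-2 - 25))/(-238 + 5/(-2 - 25)) - 260996 = (1799 - 25/(-27))/(-238 + 5/(-27)) - 260996 = (1799 - 25*(-1)/27)/(-238 + 5*(-1/27)) - 260996 = (1799 - 5*(-5/27))/(-238 - 5/27) - 260996 = (1799 + 25/27)/(-6431/27) - 260996 = -27/6431*48598/27 - 260996 = -48598/6431 - 260996 = -1678513874/6431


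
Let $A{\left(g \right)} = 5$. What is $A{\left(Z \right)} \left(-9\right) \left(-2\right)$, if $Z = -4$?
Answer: $90$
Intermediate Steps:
$A{\left(Z \right)} \left(-9\right) \left(-2\right) = 5 \left(-9\right) \left(-2\right) = \left(-45\right) \left(-2\right) = 90$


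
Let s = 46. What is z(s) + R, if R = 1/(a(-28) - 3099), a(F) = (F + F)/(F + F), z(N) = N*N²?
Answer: 301546927/3098 ≈ 97336.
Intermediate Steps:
z(N) = N³
a(F) = 1 (a(F) = (2*F)/((2*F)) = (2*F)*(1/(2*F)) = 1)
R = -1/3098 (R = 1/(1 - 3099) = 1/(-3098) = -1/3098 ≈ -0.00032279)
z(s) + R = 46³ - 1/3098 = 97336 - 1/3098 = 301546927/3098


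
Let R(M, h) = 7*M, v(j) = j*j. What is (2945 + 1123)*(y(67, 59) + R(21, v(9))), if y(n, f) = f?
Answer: 838008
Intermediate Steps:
v(j) = j**2
(2945 + 1123)*(y(67, 59) + R(21, v(9))) = (2945 + 1123)*(59 + 7*21) = 4068*(59 + 147) = 4068*206 = 838008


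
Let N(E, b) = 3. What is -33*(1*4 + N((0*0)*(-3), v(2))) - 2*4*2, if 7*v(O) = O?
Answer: -247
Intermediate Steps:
v(O) = O/7
-33*(1*4 + N((0*0)*(-3), v(2))) - 2*4*2 = -33*(1*4 + 3) - 2*4*2 = -33*(4 + 3) - 8*2 = -33*7 - 16 = -231 - 16 = -247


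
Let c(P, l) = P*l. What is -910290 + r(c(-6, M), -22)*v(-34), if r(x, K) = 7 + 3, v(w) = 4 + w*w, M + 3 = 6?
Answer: -898690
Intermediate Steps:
M = 3 (M = -3 + 6 = 3)
v(w) = 4 + w²
r(x, K) = 10
-910290 + r(c(-6, M), -22)*v(-34) = -910290 + 10*(4 + (-34)²) = -910290 + 10*(4 + 1156) = -910290 + 10*1160 = -910290 + 11600 = -898690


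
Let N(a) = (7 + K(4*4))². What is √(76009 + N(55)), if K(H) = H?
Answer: 7*√1562 ≈ 276.66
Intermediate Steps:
N(a) = 529 (N(a) = (7 + 4*4)² = (7 + 16)² = 23² = 529)
√(76009 + N(55)) = √(76009 + 529) = √76538 = 7*√1562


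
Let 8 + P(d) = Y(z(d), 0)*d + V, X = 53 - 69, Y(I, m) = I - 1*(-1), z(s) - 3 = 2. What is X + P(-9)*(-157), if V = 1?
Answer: 9561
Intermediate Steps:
z(s) = 5 (z(s) = 3 + 2 = 5)
Y(I, m) = 1 + I (Y(I, m) = I + 1 = 1 + I)
X = -16
P(d) = -7 + 6*d (P(d) = -8 + ((1 + 5)*d + 1) = -8 + (6*d + 1) = -8 + (1 + 6*d) = -7 + 6*d)
X + P(-9)*(-157) = -16 + (-7 + 6*(-9))*(-157) = -16 + (-7 - 54)*(-157) = -16 - 61*(-157) = -16 + 9577 = 9561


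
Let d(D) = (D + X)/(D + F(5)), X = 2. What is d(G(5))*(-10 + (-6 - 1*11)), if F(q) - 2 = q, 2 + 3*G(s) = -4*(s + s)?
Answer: -324/7 ≈ -46.286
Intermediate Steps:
G(s) = -⅔ - 8*s/3 (G(s) = -⅔ + (-4*(s + s))/3 = -⅔ + (-8*s)/3 = -⅔ - 8*s/3)
F(q) = 2 + q
d(D) = (2 + D)/(7 + D) (d(D) = (D + 2)/(D + (2 + 5)) = (2 + D)/(D + 7) = (2 + D)/(7 + D))
d(G(5))*(-10 + (-6 - 1*11)) = ((2 + (-⅔ - 8/3*5))/(7 + (-⅔ - 8/3*5)))*(-10 + (-6 - 1*11)) = ((2 + (-⅔ - 40/3))/(7 + (-⅔ - 40/3)))*(-10 + (-6 - 11)) = ((2 - 14)/(7 - 14))*(-10 - 17) = (-12/(-7))*(-27) = -⅐*(-12)*(-27) = (12/7)*(-27) = -324/7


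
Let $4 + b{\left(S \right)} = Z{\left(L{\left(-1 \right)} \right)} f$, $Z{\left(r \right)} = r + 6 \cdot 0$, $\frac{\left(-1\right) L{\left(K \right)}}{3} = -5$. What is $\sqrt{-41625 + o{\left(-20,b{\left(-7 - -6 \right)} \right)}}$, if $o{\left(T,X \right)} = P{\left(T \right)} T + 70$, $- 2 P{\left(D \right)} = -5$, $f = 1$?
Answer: $i \sqrt{41605} \approx 203.97 i$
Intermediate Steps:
$L{\left(K \right)} = 15$ ($L{\left(K \right)} = \left(-3\right) \left(-5\right) = 15$)
$P{\left(D \right)} = \frac{5}{2}$ ($P{\left(D \right)} = \left(- \frac{1}{2}\right) \left(-5\right) = \frac{5}{2}$)
$Z{\left(r \right)} = r$ ($Z{\left(r \right)} = r + 0 = r$)
$b{\left(S \right)} = 11$ ($b{\left(S \right)} = -4 + 15 \cdot 1 = -4 + 15 = 11$)
$o{\left(T,X \right)} = 70 + \frac{5 T}{2}$ ($o{\left(T,X \right)} = \frac{5 T}{2} + 70 = 70 + \frac{5 T}{2}$)
$\sqrt{-41625 + o{\left(-20,b{\left(-7 - -6 \right)} \right)}} = \sqrt{-41625 + \left(70 + \frac{5}{2} \left(-20\right)\right)} = \sqrt{-41625 + \left(70 - 50\right)} = \sqrt{-41625 + 20} = \sqrt{-41605} = i \sqrt{41605}$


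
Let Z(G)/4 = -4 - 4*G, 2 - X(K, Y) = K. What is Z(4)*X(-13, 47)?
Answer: -1200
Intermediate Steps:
X(K, Y) = 2 - K
Z(G) = -16 - 16*G (Z(G) = 4*(-4 - 4*G) = -16 - 16*G)
Z(4)*X(-13, 47) = (-16 - 16*4)*(2 - 1*(-13)) = (-16 - 64)*(2 + 13) = -80*15 = -1200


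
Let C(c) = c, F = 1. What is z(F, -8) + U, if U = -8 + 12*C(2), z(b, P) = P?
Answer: 8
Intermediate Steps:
U = 16 (U = -8 + 12*2 = -8 + 24 = 16)
z(F, -8) + U = -8 + 16 = 8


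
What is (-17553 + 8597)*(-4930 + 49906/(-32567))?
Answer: 1438380314496/32567 ≈ 4.4167e+7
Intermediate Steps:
(-17553 + 8597)*(-4930 + 49906/(-32567)) = -8956*(-4930 + 49906*(-1/32567)) = -8956*(-4930 - 49906/32567) = -8956*(-160605216/32567) = 1438380314496/32567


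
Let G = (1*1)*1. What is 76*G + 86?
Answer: 162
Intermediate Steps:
G = 1 (G = 1*1 = 1)
76*G + 86 = 76*1 + 86 = 76 + 86 = 162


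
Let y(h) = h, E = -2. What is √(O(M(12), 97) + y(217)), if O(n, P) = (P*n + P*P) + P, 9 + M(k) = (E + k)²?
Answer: 5*√742 ≈ 136.20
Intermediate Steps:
M(k) = -9 + (-2 + k)²
O(n, P) = P + P² + P*n (O(n, P) = (P*n + P²) + P = (P² + P*n) + P = P + P² + P*n)
√(O(M(12), 97) + y(217)) = √(97*(1 + 97 + (-9 + (-2 + 12)²)) + 217) = √(97*(1 + 97 + (-9 + 10²)) + 217) = √(97*(1 + 97 + (-9 + 100)) + 217) = √(97*(1 + 97 + 91) + 217) = √(97*189 + 217) = √(18333 + 217) = √18550 = 5*√742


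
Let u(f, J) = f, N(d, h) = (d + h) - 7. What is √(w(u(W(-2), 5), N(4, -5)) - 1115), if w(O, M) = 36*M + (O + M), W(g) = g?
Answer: 3*I*√157 ≈ 37.59*I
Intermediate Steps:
N(d, h) = -7 + d + h
w(O, M) = O + 37*M (w(O, M) = 36*M + (M + O) = O + 37*M)
√(w(u(W(-2), 5), N(4, -5)) - 1115) = √((-2 + 37*(-7 + 4 - 5)) - 1115) = √((-2 + 37*(-8)) - 1115) = √((-2 - 296) - 1115) = √(-298 - 1115) = √(-1413) = 3*I*√157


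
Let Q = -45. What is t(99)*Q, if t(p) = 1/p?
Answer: -5/11 ≈ -0.45455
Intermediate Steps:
t(99)*Q = -45/99 = (1/99)*(-45) = -5/11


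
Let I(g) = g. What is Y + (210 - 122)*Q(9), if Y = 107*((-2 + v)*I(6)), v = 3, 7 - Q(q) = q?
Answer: 466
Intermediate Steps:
Q(q) = 7 - q
Y = 642 (Y = 107*((-2 + 3)*6) = 107*(1*6) = 107*6 = 642)
Y + (210 - 122)*Q(9) = 642 + (210 - 122)*(7 - 1*9) = 642 + 88*(7 - 9) = 642 + 88*(-2) = 642 - 176 = 466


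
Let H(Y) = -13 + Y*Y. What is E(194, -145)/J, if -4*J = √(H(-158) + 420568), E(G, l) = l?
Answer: 580*√445519/445519 ≈ 0.86895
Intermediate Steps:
H(Y) = -13 + Y²
J = -√445519/4 (J = -√((-13 + (-158)²) + 420568)/4 = -√((-13 + 24964) + 420568)/4 = -√(24951 + 420568)/4 = -√445519/4 ≈ -166.87)
E(194, -145)/J = -145*(-4*√445519/445519) = -(-580)*√445519/445519 = 580*√445519/445519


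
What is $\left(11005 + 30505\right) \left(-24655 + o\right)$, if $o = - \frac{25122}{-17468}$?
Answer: $- \frac{4469053957795}{4367} \approx -1.0234 \cdot 10^{9}$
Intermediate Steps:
$o = \frac{12561}{8734}$ ($o = \left(-25122\right) \left(- \frac{1}{17468}\right) = \frac{12561}{8734} \approx 1.4382$)
$\left(11005 + 30505\right) \left(-24655 + o\right) = \left(11005 + 30505\right) \left(-24655 + \frac{12561}{8734}\right) = 41510 \left(- \frac{215324209}{8734}\right) = - \frac{4469053957795}{4367}$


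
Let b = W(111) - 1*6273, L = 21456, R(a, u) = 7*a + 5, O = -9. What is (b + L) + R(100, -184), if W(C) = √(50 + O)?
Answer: 15888 + √41 ≈ 15894.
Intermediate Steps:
R(a, u) = 5 + 7*a
W(C) = √41 (W(C) = √(50 - 9) = √41)
b = -6273 + √41 (b = √41 - 1*6273 = √41 - 6273 = -6273 + √41 ≈ -6266.6)
(b + L) + R(100, -184) = ((-6273 + √41) + 21456) + (5 + 7*100) = (15183 + √41) + (5 + 700) = (15183 + √41) + 705 = 15888 + √41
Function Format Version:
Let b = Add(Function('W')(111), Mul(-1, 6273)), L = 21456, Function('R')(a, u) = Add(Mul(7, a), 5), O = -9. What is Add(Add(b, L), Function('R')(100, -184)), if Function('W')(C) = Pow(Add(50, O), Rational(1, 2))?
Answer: Add(15888, Pow(41, Rational(1, 2))) ≈ 15894.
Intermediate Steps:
Function('R')(a, u) = Add(5, Mul(7, a))
Function('W')(C) = Pow(41, Rational(1, 2)) (Function('W')(C) = Pow(Add(50, -9), Rational(1, 2)) = Pow(41, Rational(1, 2)))
b = Add(-6273, Pow(41, Rational(1, 2))) (b = Add(Pow(41, Rational(1, 2)), Mul(-1, 6273)) = Add(Pow(41, Rational(1, 2)), -6273) = Add(-6273, Pow(41, Rational(1, 2))) ≈ -6266.6)
Add(Add(b, L), Function('R')(100, -184)) = Add(Add(Add(-6273, Pow(41, Rational(1, 2))), 21456), Add(5, Mul(7, 100))) = Add(Add(15183, Pow(41, Rational(1, 2))), Add(5, 700)) = Add(Add(15183, Pow(41, Rational(1, 2))), 705) = Add(15888, Pow(41, Rational(1, 2)))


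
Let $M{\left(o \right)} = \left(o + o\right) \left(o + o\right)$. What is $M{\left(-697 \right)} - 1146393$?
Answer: $796843$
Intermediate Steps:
$M{\left(o \right)} = 4 o^{2}$ ($M{\left(o \right)} = 2 o 2 o = 4 o^{2}$)
$M{\left(-697 \right)} - 1146393 = 4 \left(-697\right)^{2} - 1146393 = 4 \cdot 485809 - 1146393 = 1943236 - 1146393 = 796843$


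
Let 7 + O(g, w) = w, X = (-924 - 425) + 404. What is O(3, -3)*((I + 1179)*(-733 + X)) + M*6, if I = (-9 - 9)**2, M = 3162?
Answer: 25239312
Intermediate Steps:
X = -945 (X = -1349 + 404 = -945)
O(g, w) = -7 + w
I = 324 (I = (-18)**2 = 324)
O(3, -3)*((I + 1179)*(-733 + X)) + M*6 = (-7 - 3)*((324 + 1179)*(-733 - 945)) + 3162*6 = -15030*(-1678) + 18972 = -10*(-2522034) + 18972 = 25220340 + 18972 = 25239312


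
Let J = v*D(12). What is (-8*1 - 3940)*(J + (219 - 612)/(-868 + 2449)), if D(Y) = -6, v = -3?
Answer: -36933540/527 ≈ -70083.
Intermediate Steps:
J = 18 (J = -3*(-6) = 18)
(-8*1 - 3940)*(J + (219 - 612)/(-868 + 2449)) = (-8*1 - 3940)*(18 + (219 - 612)/(-868 + 2449)) = (-8 - 3940)*(18 - 393/1581) = -3948*(18 - 393*1/1581) = -3948*(18 - 131/527) = -3948*9355/527 = -36933540/527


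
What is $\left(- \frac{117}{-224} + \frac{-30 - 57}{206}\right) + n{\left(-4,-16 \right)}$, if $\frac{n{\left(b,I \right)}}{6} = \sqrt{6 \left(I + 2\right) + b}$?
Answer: $\frac{2307}{23072} + 12 i \sqrt{22} \approx 0.099991 + 56.285 i$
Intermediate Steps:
$n{\left(b,I \right)} = 6 \sqrt{12 + b + 6 I}$ ($n{\left(b,I \right)} = 6 \sqrt{6 \left(I + 2\right) + b} = 6 \sqrt{6 \left(2 + I\right) + b} = 6 \sqrt{\left(12 + 6 I\right) + b} = 6 \sqrt{12 + b + 6 I}$)
$\left(- \frac{117}{-224} + \frac{-30 - 57}{206}\right) + n{\left(-4,-16 \right)} = \left(- \frac{117}{-224} + \frac{-30 - 57}{206}\right) + 6 \sqrt{12 - 4 + 6 \left(-16\right)} = \left(\left(-117\right) \left(- \frac{1}{224}\right) + \left(-30 - 57\right) \frac{1}{206}\right) + 6 \sqrt{12 - 4 - 96} = \left(\frac{117}{224} - \frac{87}{206}\right) + 6 \sqrt{-88} = \left(\frac{117}{224} - \frac{87}{206}\right) + 6 \cdot 2 i \sqrt{22} = \frac{2307}{23072} + 12 i \sqrt{22}$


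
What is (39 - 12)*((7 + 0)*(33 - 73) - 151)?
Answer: -11637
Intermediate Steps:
(39 - 12)*((7 + 0)*(33 - 73) - 151) = 27*(7*(-40) - 151) = 27*(-280 - 151) = 27*(-431) = -11637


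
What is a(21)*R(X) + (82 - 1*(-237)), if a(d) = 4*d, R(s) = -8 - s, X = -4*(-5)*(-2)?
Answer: 3007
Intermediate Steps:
X = -40 (X = 20*(-2) = -40)
a(21)*R(X) + (82 - 1*(-237)) = (4*21)*(-8 - 1*(-40)) + (82 - 1*(-237)) = 84*(-8 + 40) + (82 + 237) = 84*32 + 319 = 2688 + 319 = 3007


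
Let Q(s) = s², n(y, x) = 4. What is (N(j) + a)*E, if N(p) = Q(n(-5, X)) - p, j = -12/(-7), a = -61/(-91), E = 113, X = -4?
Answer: 153793/91 ≈ 1690.0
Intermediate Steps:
a = 61/91 (a = -61*(-1/91) = 61/91 ≈ 0.67033)
j = 12/7 (j = -12*(-⅐) = 12/7 ≈ 1.7143)
N(p) = 16 - p (N(p) = 4² - p = 16 - p)
(N(j) + a)*E = ((16 - 1*12/7) + 61/91)*113 = ((16 - 12/7) + 61/91)*113 = (100/7 + 61/91)*113 = (1361/91)*113 = 153793/91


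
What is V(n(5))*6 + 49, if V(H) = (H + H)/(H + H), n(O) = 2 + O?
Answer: 55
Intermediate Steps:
V(H) = 1 (V(H) = (2*H)/((2*H)) = (2*H)*(1/(2*H)) = 1)
V(n(5))*6 + 49 = 1*6 + 49 = 6 + 49 = 55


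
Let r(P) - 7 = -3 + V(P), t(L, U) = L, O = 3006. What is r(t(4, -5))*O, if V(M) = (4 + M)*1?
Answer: 36072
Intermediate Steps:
V(M) = 4 + M
r(P) = 8 + P (r(P) = 7 + (-3 + (4 + P)) = 7 + (1 + P) = 8 + P)
r(t(4, -5))*O = (8 + 4)*3006 = 12*3006 = 36072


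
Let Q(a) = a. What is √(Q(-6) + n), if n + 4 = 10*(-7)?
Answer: 4*I*√5 ≈ 8.9443*I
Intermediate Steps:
n = -74 (n = -4 + 10*(-7) = -4 - 70 = -74)
√(Q(-6) + n) = √(-6 - 74) = √(-80) = 4*I*√5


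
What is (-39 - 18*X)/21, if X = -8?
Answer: 5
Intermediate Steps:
(-39 - 18*X)/21 = (-39 - 18*(-8))/21 = (-39 + 144)/21 = (1/21)*105 = 5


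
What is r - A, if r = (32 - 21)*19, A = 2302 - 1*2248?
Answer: 155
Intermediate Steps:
A = 54 (A = 2302 - 2248 = 54)
r = 209 (r = 11*19 = 209)
r - A = 209 - 1*54 = 209 - 54 = 155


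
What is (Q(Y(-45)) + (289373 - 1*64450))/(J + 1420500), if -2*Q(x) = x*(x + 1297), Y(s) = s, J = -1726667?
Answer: -253093/306167 ≈ -0.82665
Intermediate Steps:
Q(x) = -x*(1297 + x)/2 (Q(x) = -x*(x + 1297)/2 = -x*(1297 + x)/2)
(Q(Y(-45)) + (289373 - 1*64450))/(J + 1420500) = (-½*(-45)*(1297 - 45) + (289373 - 1*64450))/(-1726667 + 1420500) = (-½*(-45)*1252 + (289373 - 64450))/(-306167) = (28170 + 224923)*(-1/306167) = 253093*(-1/306167) = -253093/306167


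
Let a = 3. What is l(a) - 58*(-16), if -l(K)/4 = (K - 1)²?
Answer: 912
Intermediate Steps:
l(K) = -4*(-1 + K)² (l(K) = -4*(K - 1)² = -4*(-1 + K)²)
l(a) - 58*(-16) = -4*(-1 + 3)² - 58*(-16) = -4*2² + 928 = -4*4 + 928 = -16 + 928 = 912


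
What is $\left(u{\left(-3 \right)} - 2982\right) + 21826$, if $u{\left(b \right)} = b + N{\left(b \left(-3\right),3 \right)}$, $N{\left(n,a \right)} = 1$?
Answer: $18842$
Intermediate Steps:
$u{\left(b \right)} = 1 + b$ ($u{\left(b \right)} = b + 1 = 1 + b$)
$\left(u{\left(-3 \right)} - 2982\right) + 21826 = \left(\left(1 - 3\right) - 2982\right) + 21826 = \left(-2 - 2982\right) + 21826 = -2984 + 21826 = 18842$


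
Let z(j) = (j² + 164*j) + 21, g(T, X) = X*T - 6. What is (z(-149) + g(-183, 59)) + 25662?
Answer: 12645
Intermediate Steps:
g(T, X) = -6 + T*X (g(T, X) = T*X - 6 = -6 + T*X)
z(j) = 21 + j² + 164*j
(z(-149) + g(-183, 59)) + 25662 = ((21 + (-149)² + 164*(-149)) + (-6 - 183*59)) + 25662 = ((21 + 22201 - 24436) + (-6 - 10797)) + 25662 = (-2214 - 10803) + 25662 = -13017 + 25662 = 12645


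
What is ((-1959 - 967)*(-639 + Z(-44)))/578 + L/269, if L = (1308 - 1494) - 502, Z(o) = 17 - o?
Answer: 786406/269 ≈ 2923.4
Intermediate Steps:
L = -688 (L = -186 - 502 = -688)
((-1959 - 967)*(-639 + Z(-44)))/578 + L/269 = ((-1959 - 967)*(-639 + (17 - 1*(-44))))/578 - 688/269 = -2926*(-639 + (17 + 44))*(1/578) - 688*1/269 = -2926*(-639 + 61)*(1/578) - 688/269 = -2926*(-578)*(1/578) - 688/269 = 1691228*(1/578) - 688/269 = 2926 - 688/269 = 786406/269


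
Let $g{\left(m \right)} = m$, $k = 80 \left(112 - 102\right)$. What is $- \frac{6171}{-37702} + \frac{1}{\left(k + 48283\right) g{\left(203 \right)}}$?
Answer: $\frac{8783849983}{53665290714} \approx 0.16368$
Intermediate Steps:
$k = 800$ ($k = 80 \cdot 10 = 800$)
$- \frac{6171}{-37702} + \frac{1}{\left(k + 48283\right) g{\left(203 \right)}} = - \frac{6171}{-37702} + \frac{1}{\left(800 + 48283\right) 203} = \left(-6171\right) \left(- \frac{1}{37702}\right) + \frac{1}{49083} \cdot \frac{1}{203} = \frac{6171}{37702} + \frac{1}{49083} \cdot \frac{1}{203} = \frac{6171}{37702} + \frac{1}{9963849} = \frac{8783849983}{53665290714}$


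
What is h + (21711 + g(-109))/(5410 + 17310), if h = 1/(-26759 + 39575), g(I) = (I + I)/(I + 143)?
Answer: 147787759/154689120 ≈ 0.95539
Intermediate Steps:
g(I) = 2*I/(143 + I) (g(I) = (2*I)/(143 + I) = 2*I/(143 + I))
h = 1/12816 ≈ 7.8027e-5
h + (21711 + g(-109))/(5410 + 17310) = 1/12816 + (21711 + 2*(-109)/(143 - 109))/(5410 + 17310) = 1/12816 + (21711 + 2*(-109)/34)/22720 = 1/12816 + (21711 + 2*(-109)*(1/34))*(1/22720) = 1/12816 + (21711 - 109/17)*(1/22720) = 1/12816 + (368978/17)*(1/22720) = 1/12816 + 184489/193120 = 147787759/154689120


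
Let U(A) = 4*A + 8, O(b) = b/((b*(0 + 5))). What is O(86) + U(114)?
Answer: 2321/5 ≈ 464.20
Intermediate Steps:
O(b) = 1/5 (O(b) = b/((b*5)) = b/((5*b)) = b*(1/(5*b)) = 1/5)
U(A) = 8 + 4*A
O(86) + U(114) = 1/5 + (8 + 4*114) = 1/5 + (8 + 456) = 1/5 + 464 = 2321/5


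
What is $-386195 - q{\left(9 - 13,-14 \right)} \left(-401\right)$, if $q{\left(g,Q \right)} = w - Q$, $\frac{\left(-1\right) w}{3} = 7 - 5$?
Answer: $-382987$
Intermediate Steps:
$w = -6$ ($w = - 3 \left(7 - 5\right) = \left(-3\right) 2 = -6$)
$q{\left(g,Q \right)} = -6 - Q$
$-386195 - q{\left(9 - 13,-14 \right)} \left(-401\right) = -386195 - \left(-6 - -14\right) \left(-401\right) = -386195 - \left(-6 + 14\right) \left(-401\right) = -386195 - 8 \left(-401\right) = -386195 - -3208 = -386195 + 3208 = -382987$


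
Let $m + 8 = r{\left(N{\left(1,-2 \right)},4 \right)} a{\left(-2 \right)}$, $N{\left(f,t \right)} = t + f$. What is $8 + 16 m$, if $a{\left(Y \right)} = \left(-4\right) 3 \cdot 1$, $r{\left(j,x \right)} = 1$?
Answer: $-312$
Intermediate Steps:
$N{\left(f,t \right)} = f + t$
$a{\left(Y \right)} = -12$ ($a{\left(Y \right)} = \left(-12\right) 1 = -12$)
$m = -20$ ($m = -8 + 1 \left(-12\right) = -8 - 12 = -20$)
$8 + 16 m = 8 + 16 \left(-20\right) = 8 - 320 = -312$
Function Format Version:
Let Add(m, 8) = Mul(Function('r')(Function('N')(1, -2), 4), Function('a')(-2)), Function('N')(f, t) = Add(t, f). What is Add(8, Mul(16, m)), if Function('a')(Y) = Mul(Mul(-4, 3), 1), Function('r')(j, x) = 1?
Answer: -312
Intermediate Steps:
Function('N')(f, t) = Add(f, t)
Function('a')(Y) = -12 (Function('a')(Y) = Mul(-12, 1) = -12)
m = -20 (m = Add(-8, Mul(1, -12)) = Add(-8, -12) = -20)
Add(8, Mul(16, m)) = Add(8, Mul(16, -20)) = Add(8, -320) = -312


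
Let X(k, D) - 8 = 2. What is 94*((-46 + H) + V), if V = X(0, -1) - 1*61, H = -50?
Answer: -13818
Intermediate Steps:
X(k, D) = 10 (X(k, D) = 8 + 2 = 10)
V = -51 (V = 10 - 1*61 = 10 - 61 = -51)
94*((-46 + H) + V) = 94*((-46 - 50) - 51) = 94*(-96 - 51) = 94*(-147) = -13818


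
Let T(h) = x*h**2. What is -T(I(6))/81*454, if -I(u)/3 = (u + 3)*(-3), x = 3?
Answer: -110322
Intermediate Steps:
I(u) = 27 + 9*u (I(u) = -3*(u + 3)*(-3) = -3*(3 + u)*(-3) = -3*(-9 - 3*u) = 27 + 9*u)
T(h) = 3*h**2
-T(I(6))/81*454 = -(3*(27 + 9*6)**2)/81*454 = -(3*(27 + 54)**2)*(1/81)*454 = -(3*81**2)*(1/81)*454 = -(3*6561)*(1/81)*454 = -19683*(1/81)*454 = -243*454 = -1*110322 = -110322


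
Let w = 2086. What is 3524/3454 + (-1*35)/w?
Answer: 516441/514646 ≈ 1.0035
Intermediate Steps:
3524/3454 + (-1*35)/w = 3524/3454 - 1*35/2086 = 3524*(1/3454) - 35*1/2086 = 1762/1727 - 5/298 = 516441/514646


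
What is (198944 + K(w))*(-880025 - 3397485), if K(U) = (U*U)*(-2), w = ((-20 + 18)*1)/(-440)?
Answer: -2059383577217049/2420 ≈ -8.5098e+11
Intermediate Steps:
w = 1/220 (w = -2*1*(-1/440) = -2*(-1/440) = 1/220 ≈ 0.0045455)
K(U) = -2*U**2 (K(U) = U**2*(-2) = -2*U**2)
(198944 + K(w))*(-880025 - 3397485) = (198944 - 2*(1/220)**2)*(-880025 - 3397485) = (198944 - 2*1/48400)*(-4277510) = (198944 - 1/24200)*(-4277510) = (4814444799/24200)*(-4277510) = -2059383577217049/2420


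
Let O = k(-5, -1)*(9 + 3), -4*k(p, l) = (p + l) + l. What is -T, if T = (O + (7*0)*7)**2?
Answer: -441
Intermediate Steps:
k(p, l) = -l/2 - p/4 (k(p, l) = -((p + l) + l)/4 = -((l + p) + l)/4 = -(p + 2*l)/4 = -l/2 - p/4)
O = 21 (O = (-1/2*(-1) - 1/4*(-5))*(9 + 3) = (1/2 + 5/4)*12 = (7/4)*12 = 21)
T = 441 (T = (21 + (7*0)*7)**2 = (21 + 0*7)**2 = (21 + 0)**2 = 21**2 = 441)
-T = -1*441 = -441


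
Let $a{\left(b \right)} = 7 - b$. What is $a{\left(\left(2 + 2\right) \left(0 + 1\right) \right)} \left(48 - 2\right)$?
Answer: $138$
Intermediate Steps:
$a{\left(\left(2 + 2\right) \left(0 + 1\right) \right)} \left(48 - 2\right) = \left(7 - \left(2 + 2\right) \left(0 + 1\right)\right) \left(48 - 2\right) = \left(7 - 4 \cdot 1\right) 46 = \left(7 - 4\right) 46 = 3 \cdot 46 = 138$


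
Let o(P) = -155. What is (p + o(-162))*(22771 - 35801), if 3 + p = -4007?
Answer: 54269950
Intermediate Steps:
p = -4010 (p = -3 - 4007 = -4010)
(p + o(-162))*(22771 - 35801) = (-4010 - 155)*(22771 - 35801) = -4165*(-13030) = 54269950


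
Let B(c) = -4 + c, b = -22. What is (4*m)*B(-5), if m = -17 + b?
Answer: 1404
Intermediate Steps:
m = -39 (m = -17 - 22 = -39)
(4*m)*B(-5) = (4*(-39))*(-4 - 5) = -156*(-9) = 1404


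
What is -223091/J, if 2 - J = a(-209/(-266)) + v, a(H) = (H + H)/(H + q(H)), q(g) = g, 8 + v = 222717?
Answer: 223091/222708 ≈ 1.0017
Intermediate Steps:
v = 222709 (v = -8 + 222717 = 222709)
a(H) = 1 (a(H) = (H + H)/(H + H) = (2*H)/((2*H)) = (2*H)*(1/(2*H)) = 1)
J = -222708 (J = 2 - (1 + 222709) = 2 - 1*222710 = 2 - 222710 = -222708)
-223091/J = -223091/(-222708) = -223091*(-1/222708) = 223091/222708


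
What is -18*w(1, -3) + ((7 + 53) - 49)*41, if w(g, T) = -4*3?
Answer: 667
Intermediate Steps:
w(g, T) = -12
-18*w(1, -3) + ((7 + 53) - 49)*41 = -18*(-12) + ((7 + 53) - 49)*41 = 216 + (60 - 49)*41 = 216 + 11*41 = 216 + 451 = 667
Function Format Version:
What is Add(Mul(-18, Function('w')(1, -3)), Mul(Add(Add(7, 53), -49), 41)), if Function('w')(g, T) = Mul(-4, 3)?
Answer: 667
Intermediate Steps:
Function('w')(g, T) = -12
Add(Mul(-18, Function('w')(1, -3)), Mul(Add(Add(7, 53), -49), 41)) = Add(Mul(-18, -12), Mul(Add(Add(7, 53), -49), 41)) = Add(216, Mul(Add(60, -49), 41)) = Add(216, Mul(11, 41)) = Add(216, 451) = 667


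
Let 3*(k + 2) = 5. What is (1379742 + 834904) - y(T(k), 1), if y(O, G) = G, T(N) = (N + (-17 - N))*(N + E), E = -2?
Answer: 2214645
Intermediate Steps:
k = -⅓ (k = -2 + (⅓)*5 = -2 + 5/3 = -⅓ ≈ -0.33333)
T(N) = 34 - 17*N (T(N) = (N + (-17 - N))*(N - 2) = -17*(-2 + N) = 34 - 17*N)
(1379742 + 834904) - y(T(k), 1) = (1379742 + 834904) - 1*1 = 2214646 - 1 = 2214645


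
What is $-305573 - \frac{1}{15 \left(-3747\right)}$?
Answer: $- \frac{17174730464}{56205} \approx -3.0557 \cdot 10^{5}$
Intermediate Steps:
$-305573 - \frac{1}{15 \left(-3747\right)} = -305573 - \frac{1}{-56205} = -305573 - - \frac{1}{56205} = -305573 + \frac{1}{56205} = - \frac{17174730464}{56205}$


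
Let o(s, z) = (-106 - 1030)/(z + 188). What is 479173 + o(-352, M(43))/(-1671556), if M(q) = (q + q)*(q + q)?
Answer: 379657174511183/792317544 ≈ 4.7917e+5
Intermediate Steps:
M(q) = 4*q**2 (M(q) = (2*q)*(2*q) = 4*q**2)
o(s, z) = -1136/(188 + z)
479173 + o(-352, M(43))/(-1671556) = 479173 - 1136/(188 + 4*43**2)/(-1671556) = 479173 - 1136/(188 + 4*1849)*(-1/1671556) = 479173 - 1136/(188 + 7396)*(-1/1671556) = 479173 - 1136/7584*(-1/1671556) = 479173 - 1136*1/7584*(-1/1671556) = 479173 - 71/474*(-1/1671556) = 479173 + 71/792317544 = 379657174511183/792317544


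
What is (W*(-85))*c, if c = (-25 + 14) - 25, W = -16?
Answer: -48960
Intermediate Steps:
c = -36 (c = -11 - 25 = -36)
(W*(-85))*c = -16*(-85)*(-36) = 1360*(-36) = -48960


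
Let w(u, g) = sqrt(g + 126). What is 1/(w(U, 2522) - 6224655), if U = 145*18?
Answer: -6224655/38746329866377 - 2*sqrt(662)/38746329866377 ≈ -1.6065e-7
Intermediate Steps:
U = 2610
w(u, g) = sqrt(126 + g)
1/(w(U, 2522) - 6224655) = 1/(sqrt(126 + 2522) - 6224655) = 1/(sqrt(2648) - 6224655) = 1/(2*sqrt(662) - 6224655) = 1/(-6224655 + 2*sqrt(662))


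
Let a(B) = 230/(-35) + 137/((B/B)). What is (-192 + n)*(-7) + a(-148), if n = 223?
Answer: -606/7 ≈ -86.571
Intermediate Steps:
a(B) = 913/7 (a(B) = 230*(-1/35) + 137/1 = -46/7 + 137*1 = -46/7 + 137 = 913/7)
(-192 + n)*(-7) + a(-148) = (-192 + 223)*(-7) + 913/7 = 31*(-7) + 913/7 = -217 + 913/7 = -606/7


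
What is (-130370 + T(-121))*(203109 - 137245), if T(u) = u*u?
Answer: -7622374856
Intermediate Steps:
T(u) = u**2
(-130370 + T(-121))*(203109 - 137245) = (-130370 + (-121)**2)*(203109 - 137245) = (-130370 + 14641)*65864 = -115729*65864 = -7622374856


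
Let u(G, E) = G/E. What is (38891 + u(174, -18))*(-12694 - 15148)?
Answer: -3247602248/3 ≈ -1.0825e+9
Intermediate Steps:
(38891 + u(174, -18))*(-12694 - 15148) = (38891 + 174/(-18))*(-12694 - 15148) = (38891 + 174*(-1/18))*(-27842) = (38891 - 29/3)*(-27842) = (116644/3)*(-27842) = -3247602248/3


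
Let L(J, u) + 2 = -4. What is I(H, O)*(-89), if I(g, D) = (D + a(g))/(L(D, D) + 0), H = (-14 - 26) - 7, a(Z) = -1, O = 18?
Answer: 1513/6 ≈ 252.17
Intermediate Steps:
L(J, u) = -6 (L(J, u) = -2 - 4 = -6)
H = -47 (H = -40 - 7 = -47)
I(g, D) = ⅙ - D/6 (I(g, D) = (D - 1)/(-6 + 0) = (-1 + D)/(-6) = (-1 + D)*(-⅙) = ⅙ - D/6)
I(H, O)*(-89) = (⅙ - ⅙*18)*(-89) = (⅙ - 3)*(-89) = -17/6*(-89) = 1513/6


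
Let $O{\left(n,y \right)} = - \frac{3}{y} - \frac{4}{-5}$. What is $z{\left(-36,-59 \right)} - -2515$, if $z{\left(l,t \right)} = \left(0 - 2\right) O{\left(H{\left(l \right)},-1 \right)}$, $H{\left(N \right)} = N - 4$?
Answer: $\frac{12537}{5} \approx 2507.4$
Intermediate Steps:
$H{\left(N \right)} = -4 + N$ ($H{\left(N \right)} = N - 4 = -4 + N$)
$O{\left(n,y \right)} = \frac{4}{5} - \frac{3}{y}$ ($O{\left(n,y \right)} = - \frac{3}{y} - - \frac{4}{5} = - \frac{3}{y} + \frac{4}{5} = \frac{4}{5} - \frac{3}{y}$)
$z{\left(l,t \right)} = - \frac{38}{5}$ ($z{\left(l,t \right)} = \left(0 - 2\right) \left(\frac{4}{5} - \frac{3}{-1}\right) = - 2 \left(\frac{4}{5} - -3\right) = - 2 \left(\frac{4}{5} + 3\right) = \left(-2\right) \frac{19}{5} = - \frac{38}{5}$)
$z{\left(-36,-59 \right)} - -2515 = - \frac{38}{5} - -2515 = - \frac{38}{5} + 2515 = \frac{12537}{5}$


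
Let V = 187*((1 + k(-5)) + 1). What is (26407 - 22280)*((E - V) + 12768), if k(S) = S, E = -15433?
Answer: -8683208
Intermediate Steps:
V = -561 (V = 187*((1 - 5) + 1) = 187*(-4 + 1) = 187*(-3) = -561)
(26407 - 22280)*((E - V) + 12768) = (26407 - 22280)*((-15433 - 1*(-561)) + 12768) = 4127*((-15433 + 561) + 12768) = 4127*(-14872 + 12768) = 4127*(-2104) = -8683208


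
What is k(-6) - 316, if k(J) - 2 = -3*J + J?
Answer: -302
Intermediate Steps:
k(J) = 2 - 2*J (k(J) = 2 + (-3*J + J) = 2 - 2*J)
k(-6) - 316 = (2 - 2*(-6)) - 316 = (2 + 12) - 316 = 14 - 316 = -302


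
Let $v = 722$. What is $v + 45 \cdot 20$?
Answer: $1622$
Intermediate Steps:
$v + 45 \cdot 20 = 722 + 45 \cdot 20 = 722 + 900 = 1622$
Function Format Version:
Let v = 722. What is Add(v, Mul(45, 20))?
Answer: 1622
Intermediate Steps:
Add(v, Mul(45, 20)) = Add(722, Mul(45, 20)) = Add(722, 900) = 1622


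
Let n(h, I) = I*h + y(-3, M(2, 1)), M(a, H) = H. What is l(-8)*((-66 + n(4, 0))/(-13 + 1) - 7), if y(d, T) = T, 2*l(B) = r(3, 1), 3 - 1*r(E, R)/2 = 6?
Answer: 19/4 ≈ 4.7500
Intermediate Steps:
r(E, R) = -6 (r(E, R) = 6 - 2*6 = 6 - 12 = -6)
l(B) = -3 (l(B) = (½)*(-6) = -3)
n(h, I) = 1 + I*h (n(h, I) = I*h + 1 = 1 + I*h)
l(-8)*((-66 + n(4, 0))/(-13 + 1) - 7) = -3*((-66 + (1 + 0*4))/(-13 + 1) - 7) = -3*((-66 + (1 + 0))/(-12) - 7) = -3*((-66 + 1)*(-1/12) - 7) = -3*(-65*(-1/12) - 7) = -3*(65/12 - 7) = -3*(-19/12) = 19/4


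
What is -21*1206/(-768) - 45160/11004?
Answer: 10166851/352128 ≈ 28.873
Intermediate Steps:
-21*1206/(-768) - 45160/11004 = -1*25326*(-1/768) - 45160*1/11004 = -25326*(-1/768) - 11290/2751 = 4221/128 - 11290/2751 = 10166851/352128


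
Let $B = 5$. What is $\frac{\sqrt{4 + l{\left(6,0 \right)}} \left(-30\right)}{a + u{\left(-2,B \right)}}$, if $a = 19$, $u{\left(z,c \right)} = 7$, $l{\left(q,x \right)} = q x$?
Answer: $- \frac{30}{13} \approx -2.3077$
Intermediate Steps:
$\frac{\sqrt{4 + l{\left(6,0 \right)}} \left(-30\right)}{a + u{\left(-2,B \right)}} = \frac{\sqrt{4 + 6 \cdot 0} \left(-30\right)}{19 + 7} = \frac{\sqrt{4 + 0} \left(-30\right)}{26} = \sqrt{4} \left(-30\right) \frac{1}{26} = 2 \left(-30\right) \frac{1}{26} = \left(-60\right) \frac{1}{26} = - \frac{30}{13}$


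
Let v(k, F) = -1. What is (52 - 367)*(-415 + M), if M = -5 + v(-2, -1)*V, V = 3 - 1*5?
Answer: 131670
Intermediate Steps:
V = -2 (V = 3 - 5 = -2)
M = -3 (M = -5 - 1*(-2) = -5 + 2 = -3)
(52 - 367)*(-415 + M) = (52 - 367)*(-415 - 3) = -315*(-418) = 131670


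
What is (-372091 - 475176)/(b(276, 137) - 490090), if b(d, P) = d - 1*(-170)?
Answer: 847267/489644 ≈ 1.7304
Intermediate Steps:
b(d, P) = 170 + d (b(d, P) = d + 170 = 170 + d)
(-372091 - 475176)/(b(276, 137) - 490090) = (-372091 - 475176)/((170 + 276) - 490090) = -847267/(446 - 490090) = -847267/(-489644) = -847267*(-1/489644) = 847267/489644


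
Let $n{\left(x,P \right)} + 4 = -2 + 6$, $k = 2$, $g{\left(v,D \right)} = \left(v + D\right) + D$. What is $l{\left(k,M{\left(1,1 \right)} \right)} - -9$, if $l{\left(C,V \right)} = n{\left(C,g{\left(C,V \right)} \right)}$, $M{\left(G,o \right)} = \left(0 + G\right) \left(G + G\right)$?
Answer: $9$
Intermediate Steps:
$g{\left(v,D \right)} = v + 2 D$ ($g{\left(v,D \right)} = \left(D + v\right) + D = v + 2 D$)
$n{\left(x,P \right)} = 0$ ($n{\left(x,P \right)} = -4 + \left(-2 + 6\right) = -4 + 4 = 0$)
$M{\left(G,o \right)} = 2 G^{2}$ ($M{\left(G,o \right)} = G 2 G = 2 G^{2}$)
$l{\left(C,V \right)} = 0$
$l{\left(k,M{\left(1,1 \right)} \right)} - -9 = 0 - -9 = 0 + 9 = 9$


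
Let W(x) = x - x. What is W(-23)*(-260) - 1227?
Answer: -1227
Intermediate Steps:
W(x) = 0
W(-23)*(-260) - 1227 = 0*(-260) - 1227 = 0 - 1227 = -1227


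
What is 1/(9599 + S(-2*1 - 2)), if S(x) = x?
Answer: 1/9595 ≈ 0.00010422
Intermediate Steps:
1/(9599 + S(-2*1 - 2)) = 1/(9599 + (-2*1 - 2)) = 1/(9599 + (-2 - 2)) = 1/(9599 - 4) = 1/9595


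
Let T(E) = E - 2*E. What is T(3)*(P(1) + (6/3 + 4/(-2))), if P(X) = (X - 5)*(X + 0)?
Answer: 12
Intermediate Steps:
T(E) = -E
P(X) = X*(-5 + X) (P(X) = (-5 + X)*X = X*(-5 + X))
T(3)*(P(1) + (6/3 + 4/(-2))) = (-1*3)*(1*(-5 + 1) + (6/3 + 4/(-2))) = -3*(1*(-4) + (6*(1/3) + 4*(-1/2))) = -3*(-4 + (2 - 2)) = -3*(-4 + 0) = -3*(-4) = 12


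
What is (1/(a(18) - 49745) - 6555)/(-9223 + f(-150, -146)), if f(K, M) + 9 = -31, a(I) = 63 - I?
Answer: 325783501/460371100 ≈ 0.70765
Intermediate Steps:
f(K, M) = -40 (f(K, M) = -9 - 31 = -40)
(1/(a(18) - 49745) - 6555)/(-9223 + f(-150, -146)) = (1/((63 - 1*18) - 49745) - 6555)/(-9223 - 40) = (1/((63 - 18) - 49745) - 6555)/(-9263) = (1/(45 - 49745) - 6555)*(-1/9263) = (1/(-49700) - 6555)*(-1/9263) = (-1/49700 - 6555)*(-1/9263) = -325783501/49700*(-1/9263) = 325783501/460371100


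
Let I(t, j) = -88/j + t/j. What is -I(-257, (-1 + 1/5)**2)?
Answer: 8625/16 ≈ 539.06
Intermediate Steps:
-I(-257, (-1 + 1/5)**2) = -(-88 - 257)/((-1 + 1/5)**2) = -(-345)/((-1 + 1/5)**2) = -(-345)/((-4/5)**2) = -(-345)/16/25 = -25*(-345)/16 = -1*(-8625/16) = 8625/16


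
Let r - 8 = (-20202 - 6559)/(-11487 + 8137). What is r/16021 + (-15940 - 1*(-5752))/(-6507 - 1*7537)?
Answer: 136886434121/188436598850 ≈ 0.72643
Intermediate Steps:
r = 53561/3350 (r = 8 + (-20202 - 6559)/(-11487 + 8137) = 8 - 26761/(-3350) = 8 - 26761*(-1/3350) = 8 + 26761/3350 = 53561/3350 ≈ 15.988)
r/16021 + (-15940 - 1*(-5752))/(-6507 - 1*7537) = (53561/3350)/16021 + (-15940 - 1*(-5752))/(-6507 - 1*7537) = (53561/3350)*(1/16021) + (-15940 + 5752)/(-6507 - 7537) = 53561/53670350 - 10188/(-14044) = 53561/53670350 - 10188*(-1/14044) = 53561/53670350 + 2547/3511 = 136886434121/188436598850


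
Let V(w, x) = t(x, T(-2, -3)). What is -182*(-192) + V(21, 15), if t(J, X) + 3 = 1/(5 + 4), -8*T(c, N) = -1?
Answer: 314470/9 ≈ 34941.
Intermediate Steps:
T(c, N) = 1/8 (T(c, N) = -1/8*(-1) = 1/8)
t(J, X) = -26/9 (t(J, X) = -3 + 1/(5 + 4) = -3 + 1/9 = -26/9)
V(w, x) = -26/9
-182*(-192) + V(21, 15) = -182*(-192) - 26/9 = 34944 - 26/9 = 314470/9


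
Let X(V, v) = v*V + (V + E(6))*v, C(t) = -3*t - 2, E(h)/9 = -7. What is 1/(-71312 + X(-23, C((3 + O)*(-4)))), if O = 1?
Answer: -1/76326 ≈ -1.3102e-5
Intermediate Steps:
E(h) = -63 (E(h) = 9*(-7) = -63)
C(t) = -2 - 3*t
X(V, v) = V*v + v*(-63 + V) (X(V, v) = v*V + (V - 63)*v = V*v + (-63 + V)*v = V*v + v*(-63 + V))
1/(-71312 + X(-23, C((3 + O)*(-4)))) = 1/(-71312 + (-2 - 3*(3 + 1)*(-4))*(-63 + 2*(-23))) = 1/(-71312 + (-2 - 12*(-4))*(-63 - 46)) = 1/(-71312 + (-2 - 3*(-16))*(-109)) = 1/(-71312 + (-2 + 48)*(-109)) = 1/(-71312 + 46*(-109)) = 1/(-71312 - 5014) = 1/(-76326) = -1/76326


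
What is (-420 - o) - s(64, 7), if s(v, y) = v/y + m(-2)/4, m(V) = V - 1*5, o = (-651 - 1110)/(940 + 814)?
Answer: -10470405/24556 ≈ -426.39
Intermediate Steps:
o = -1761/1754 ≈ -1.0040
m(V) = -5 + V (m(V) = V - 5 = -5 + V)
s(v, y) = -7/4 + v/y (s(v, y) = v/y + (-5 - 2)/4 = v/y - 7*¼ = v/y - 7/4 = -7/4 + v/y)
(-420 - o) - s(64, 7) = (-420 - 1*(-1761/1754)) - (-7/4 + 64/7) = (-420 + 1761/1754) - (-7/4 + 64*(⅐)) = -734919/1754 - (-7/4 + 64/7) = -734919/1754 - 1*207/28 = -734919/1754 - 207/28 = -10470405/24556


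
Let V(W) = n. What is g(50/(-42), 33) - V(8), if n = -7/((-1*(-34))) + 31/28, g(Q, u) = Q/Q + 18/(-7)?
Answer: -1177/476 ≈ -2.4727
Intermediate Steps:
g(Q, u) = -11/7 (g(Q, u) = 1 + 18*(-1/7) = 1 - 18/7 = -11/7)
n = 429/476 (n = -7/34 + 31*(1/28) = -7*1/34 + 31/28 = -7/34 + 31/28 = 429/476 ≈ 0.90126)
V(W) = 429/476
g(50/(-42), 33) - V(8) = -11/7 - 1*429/476 = -11/7 - 429/476 = -1177/476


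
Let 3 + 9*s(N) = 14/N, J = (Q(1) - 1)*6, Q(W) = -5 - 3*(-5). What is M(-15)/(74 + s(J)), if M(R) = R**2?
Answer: 54675/17908 ≈ 3.0531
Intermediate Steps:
Q(W) = 10 (Q(W) = -5 + 15 = 10)
J = 54 (J = (10 - 1)*6 = 9*6 = 54)
s(N) = -1/3 + 14/(9*N) (s(N) = -1/3 + (14/N)/9 = -1/3 + 14/(9*N))
M(-15)/(74 + s(J)) = (-15)**2/(74 + (1/9)*(14 - 3*54)/54) = 225/(74 + (1/9)*(1/54)*(14 - 162)) = 225/(74 + (1/9)*(1/54)*(-148)) = 225/(74 - 74/243) = 225/(17908/243) = (243/17908)*225 = 54675/17908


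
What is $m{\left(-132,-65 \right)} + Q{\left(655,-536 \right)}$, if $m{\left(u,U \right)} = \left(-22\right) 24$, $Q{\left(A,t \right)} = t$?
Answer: $-1064$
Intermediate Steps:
$m{\left(u,U \right)} = -528$
$m{\left(-132,-65 \right)} + Q{\left(655,-536 \right)} = -528 - 536 = -1064$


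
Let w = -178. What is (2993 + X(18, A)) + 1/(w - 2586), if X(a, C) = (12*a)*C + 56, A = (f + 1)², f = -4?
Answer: 13800651/2764 ≈ 4993.0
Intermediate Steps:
A = 9 (A = (-4 + 1)² = (-3)² = 9)
X(a, C) = 56 + 12*C*a (X(a, C) = 12*C*a + 56 = 56 + 12*C*a)
(2993 + X(18, A)) + 1/(w - 2586) = (2993 + (56 + 12*9*18)) + 1/(-178 - 2586) = (2993 + (56 + 1944)) + 1/(-2764) = (2993 + 2000) - 1/2764 = 4993 - 1/2764 = 13800651/2764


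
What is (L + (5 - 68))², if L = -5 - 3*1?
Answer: 5041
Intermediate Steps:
L = -8 (L = -5 - 3 = -8)
(L + (5 - 68))² = (-8 + (5 - 68))² = (-8 - 63)² = (-71)² = 5041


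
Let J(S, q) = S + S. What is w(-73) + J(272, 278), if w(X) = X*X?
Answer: 5873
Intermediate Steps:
J(S, q) = 2*S
w(X) = X**2
w(-73) + J(272, 278) = (-73)**2 + 2*272 = 5329 + 544 = 5873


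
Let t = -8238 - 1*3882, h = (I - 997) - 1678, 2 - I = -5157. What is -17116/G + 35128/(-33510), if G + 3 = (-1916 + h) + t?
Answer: 16765312/38720805 ≈ 0.43298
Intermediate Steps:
I = 5159 (I = 2 - 1*(-5157) = 2 + 5157 = 5159)
h = 2484 (h = (5159 - 997) - 1678 = 4162 - 1678 = 2484)
t = -12120 (t = -8238 - 3882 = -12120)
G = -11555 (G = -3 + ((-1916 + 2484) - 12120) = -3 + (568 - 12120) = -3 - 11552 = -11555)
-17116/G + 35128/(-33510) = -17116/(-11555) + 35128/(-33510) = -17116*(-1/11555) + 35128*(-1/33510) = 17116/11555 - 17564/16755 = 16765312/38720805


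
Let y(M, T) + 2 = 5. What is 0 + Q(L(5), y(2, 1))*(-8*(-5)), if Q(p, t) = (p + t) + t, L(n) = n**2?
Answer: 1240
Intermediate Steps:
y(M, T) = 3 (y(M, T) = -2 + 5 = 3)
Q(p, t) = p + 2*t
0 + Q(L(5), y(2, 1))*(-8*(-5)) = 0 + (5**2 + 2*3)*(-8*(-5)) = 0 + (25 + 6)*40 = 0 + 31*40 = 0 + 1240 = 1240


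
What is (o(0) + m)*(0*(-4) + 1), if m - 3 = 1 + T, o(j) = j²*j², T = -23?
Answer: -19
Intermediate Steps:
o(j) = j⁴
m = -19 (m = 3 + (1 - 23) = 3 - 22 = -19)
(o(0) + m)*(0*(-4) + 1) = (0⁴ - 19)*(0*(-4) + 1) = (0 - 19)*(0 + 1) = -19*1 = -19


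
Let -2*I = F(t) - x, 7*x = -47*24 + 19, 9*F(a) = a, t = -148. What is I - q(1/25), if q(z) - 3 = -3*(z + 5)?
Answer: -185447/3150 ≈ -58.872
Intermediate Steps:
q(z) = -12 - 3*z (q(z) = 3 - 3*(z + 5) = 3 - 3*(5 + z) = 3 + (-15 - 3*z) = -12 - 3*z)
F(a) = a/9
x = -1109/7 (x = (-47*24 + 19)/7 = (-1128 + 19)/7 = (⅐)*(-1109) = -1109/7 ≈ -158.43)
I = -8945/126 (I = -((⅑)*(-148) - 1*(-1109/7))/2 = -(-148/9 + 1109/7)/2 = -½*8945/63 = -8945/126 ≈ -70.992)
I - q(1/25) = -8945/126 - (-12 - 3/25) = -8945/126 - 1*(-303/25) = -8945/126 + 303/25 = -185447/3150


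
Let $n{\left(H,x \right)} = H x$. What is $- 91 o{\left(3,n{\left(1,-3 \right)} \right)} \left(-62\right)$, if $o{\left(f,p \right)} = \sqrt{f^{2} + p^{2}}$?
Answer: $16926 \sqrt{2} \approx 23937.0$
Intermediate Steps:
$- 91 o{\left(3,n{\left(1,-3 \right)} \right)} \left(-62\right) = - 91 \sqrt{3^{2} + \left(1 \left(-3\right)\right)^{2}} \left(-62\right) = - 91 \sqrt{9 + \left(-3\right)^{2}} \left(-62\right) = - 91 \sqrt{9 + 9} \left(-62\right) = - 91 \sqrt{18} \left(-62\right) = - 91 \cdot 3 \sqrt{2} \left(-62\right) = - 273 \sqrt{2} \left(-62\right) = 16926 \sqrt{2}$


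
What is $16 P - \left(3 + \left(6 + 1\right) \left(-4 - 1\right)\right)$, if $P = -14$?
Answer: $-192$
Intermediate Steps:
$16 P - \left(3 + \left(6 + 1\right) \left(-4 - 1\right)\right) = 16 \left(-14\right) - \left(3 + \left(6 + 1\right) \left(-4 - 1\right)\right) = -224 - \left(3 + 7 \left(-5\right)\right) = -224 - -32 = -224 + \left(-3 + 35\right) = -224 + 32 = -192$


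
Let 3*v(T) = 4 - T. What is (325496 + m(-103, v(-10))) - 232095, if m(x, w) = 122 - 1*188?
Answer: 93335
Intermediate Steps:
v(T) = 4/3 - T/3 (v(T) = (4 - T)/3 = 4/3 - T/3)
m(x, w) = -66 (m(x, w) = 122 - 188 = -66)
(325496 + m(-103, v(-10))) - 232095 = (325496 - 66) - 232095 = 325430 - 232095 = 93335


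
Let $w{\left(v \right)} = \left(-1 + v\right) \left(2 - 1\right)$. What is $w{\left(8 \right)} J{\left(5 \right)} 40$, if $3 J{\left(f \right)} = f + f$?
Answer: $\frac{2800}{3} \approx 933.33$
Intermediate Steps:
$J{\left(f \right)} = \frac{2 f}{3}$ ($J{\left(f \right)} = \frac{f + f}{3} = \frac{2 f}{3}$)
$w{\left(v \right)} = -1 + v$ ($w{\left(v \right)} = \left(-1 + v\right) 1 = -1 + v$)
$w{\left(8 \right)} J{\left(5 \right)} 40 = \left(-1 + 8\right) \frac{2}{3} \cdot 5 \cdot 40 = 7 \cdot \frac{10}{3} \cdot 40 = \frac{70}{3} \cdot 40 = \frac{2800}{3}$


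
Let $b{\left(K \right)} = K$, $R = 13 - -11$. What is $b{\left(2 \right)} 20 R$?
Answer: $960$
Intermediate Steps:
$R = 24$ ($R = 13 + 11 = 24$)
$b{\left(2 \right)} 20 R = 2 \cdot 20 \cdot 24 = 40 \cdot 24 = 960$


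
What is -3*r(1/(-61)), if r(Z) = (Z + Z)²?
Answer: -12/3721 ≈ -0.0032249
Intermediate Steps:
r(Z) = 4*Z² (r(Z) = (2*Z)² = 4*Z²)
-3*r(1/(-61)) = -12*(1/(-61))² = -12*(-1/61)² = -12/3721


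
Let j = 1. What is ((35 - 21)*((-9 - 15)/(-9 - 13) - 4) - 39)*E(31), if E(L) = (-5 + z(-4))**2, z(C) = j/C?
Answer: -386757/176 ≈ -2197.5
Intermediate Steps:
z(C) = 1/C
E(L) = 441/16 (E(L) = (-5 + 1/(-4))**2 = (-5 - 1/4)**2 = (-21/4)**2 = 441/16)
((35 - 21)*((-9 - 15)/(-9 - 13) - 4) - 39)*E(31) = ((35 - 21)*((-9 - 15)/(-9 - 13) - 4) - 39)*(441/16) = (14*(-24/(-22) - 4) - 39)*(441/16) = (14*(-24*(-1/22) - 4) - 39)*(441/16) = (14*(12/11 - 4) - 39)*(441/16) = (14*(-32/11) - 39)*(441/16) = (-448/11 - 39)*(441/16) = -877/11*441/16 = -386757/176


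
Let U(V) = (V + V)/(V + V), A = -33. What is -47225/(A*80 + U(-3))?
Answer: 47225/2639 ≈ 17.895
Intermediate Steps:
U(V) = 1 (U(V) = (2*V)/((2*V)) = (2*V)*(1/(2*V)) = 1)
-47225/(A*80 + U(-3)) = -47225/(-33*80 + 1) = -47225/(-2640 + 1) = -47225/(-2639) = -47225*(-1/2639) = 47225/2639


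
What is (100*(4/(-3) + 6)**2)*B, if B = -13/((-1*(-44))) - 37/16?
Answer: -62475/11 ≈ -5679.5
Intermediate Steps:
B = -459/176 (B = -13/44 - 37*1/16 = -13*1/44 - 37/16 = -13/44 - 37/16 = -459/176 ≈ -2.6080)
(100*(4/(-3) + 6)**2)*B = (100*(4/(-3) + 6)**2)*(-459/176) = (100*(4*(-1/3) + 6)**2)*(-459/176) = (100*(-4/3 + 6)**2)*(-459/176) = (100*(14/3)**2)*(-459/176) = (100*(196/9))*(-459/176) = (19600/9)*(-459/176) = -62475/11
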